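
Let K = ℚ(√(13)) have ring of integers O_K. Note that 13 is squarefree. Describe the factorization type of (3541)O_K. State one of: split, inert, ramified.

3541 remains inert

Since 13 ≡ 1 mod 4, the ring of integers is ℤ[(1+√13)/2] with discriminant 13.
Since gcd(3541, 13) = 1 the prime 3541 does not ramify.
Euler's criterion: 13^1770 mod 3541 = 3540. Thus (13|3541) = -1.
Legendre symbol -1 ⇒ 3541 is inert.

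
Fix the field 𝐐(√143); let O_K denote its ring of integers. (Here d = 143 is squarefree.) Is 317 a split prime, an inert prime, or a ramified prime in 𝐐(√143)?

remains prime (inert)

Since 143 ≢ 1 mod 4, the ring of integers is ℤ[√143] with discriminant 4·143 = 572.
Since gcd(317, 572) = 1 the prime 317 does not ramify.
(143/317) = 143^158 mod 317 = 316, giving Legendre symbol -1.
d is a non-residue mod p, hence 317 remains inert in O_K.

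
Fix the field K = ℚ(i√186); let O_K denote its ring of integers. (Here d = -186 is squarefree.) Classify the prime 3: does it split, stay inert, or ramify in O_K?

p ramifies

d = -186 ≡ 2 (mod 4), so O_K = ℤ[√-186] and disc(K) = 4d = -744.
disc(K) = -744 = 3·(-248), so p = 3 is ramified.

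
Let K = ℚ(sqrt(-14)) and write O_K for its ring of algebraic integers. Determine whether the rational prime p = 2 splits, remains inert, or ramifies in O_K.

-14 mod 4 = 2, hence disc K = 4·(-14) = -56 and O_K = ℤ[√-14].
2 divides disc(K) = -56, so 2 ramifies.

p ramifies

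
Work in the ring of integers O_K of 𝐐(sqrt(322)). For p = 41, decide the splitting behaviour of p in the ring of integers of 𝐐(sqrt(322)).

inert — (41) stays prime in O_K

322 mod 4 = 2, hence disc K = 4·322 = 1288 and O_K = ℤ[√322].
41 ∤ 1288, so 41 is unramified.
Euler's criterion: 322^20 mod 41 = 40. Thus (322|41) = -1.
d is a non-residue mod p, hence 41 remains inert in O_K.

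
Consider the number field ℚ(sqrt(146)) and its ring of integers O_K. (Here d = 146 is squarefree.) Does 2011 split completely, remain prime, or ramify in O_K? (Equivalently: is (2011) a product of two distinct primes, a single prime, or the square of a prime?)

d = 146 ≡ 2 (mod 4), so O_K = ℤ[√146] and disc(K) = 4d = 584.
Since gcd(2011, 584) = 1 the prime 2011 does not ramify.
(146/2011) = 146^1005 mod 2011 = 1, giving Legendre symbol 1.
(146/2011) = 1, so 2011 splits.

split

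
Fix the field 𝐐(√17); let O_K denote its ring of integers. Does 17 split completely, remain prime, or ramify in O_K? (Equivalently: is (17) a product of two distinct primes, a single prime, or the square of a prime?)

Since 17 ≡ 1 mod 4, the ring of integers is ℤ[(1+√17)/2] with discriminant 17.
disc(K) = 17 = 17·1, so p = 17 is ramified.

ramified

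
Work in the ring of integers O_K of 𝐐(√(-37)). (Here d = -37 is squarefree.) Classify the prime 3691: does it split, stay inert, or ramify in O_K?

-37 mod 4 = 3, hence disc K = 4·(-37) = -148 and O_K = ℤ[√-37].
3691 ∤ -148, so 3691 is unramified.
(-37/3691) = 3654^1845 mod 3691 = 3690, giving Legendre symbol -1.
d is a non-residue mod p, hence 3691 remains inert in O_K.

inert — (3691) stays prime in O_K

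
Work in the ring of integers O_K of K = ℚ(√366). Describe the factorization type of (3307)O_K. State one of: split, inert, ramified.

Since 366 ≢ 1 mod 4, the ring of integers is ℤ[√366] with discriminant 4·366 = 1464.
Since gcd(3307, 1464) = 1 the prime 3307 does not ramify.
Legendre symbol by Euler's criterion: (366/3307) ≡ 366^1653 ≡ 1 (mod 3307), i.e. (366/3307) = 1.
Legendre symbol 1 ⇒ 3307 is split.

3307 splits in O_K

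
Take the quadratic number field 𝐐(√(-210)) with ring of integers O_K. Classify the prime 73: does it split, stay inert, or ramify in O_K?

split — (73) = 𝔭₁𝔭₂ with 𝔭₁ ≠ 𝔭₂

Since -210 ≢ 1 mod 4, the ring of integers is ℤ[√-210] with discriminant 4·(-210) = -840.
Since gcd(73, -840) = 1 the prime 73 does not ramify.
Compute (-210/73) via Euler: 9^((73-1)/2) mod 73 = 1, so (-210/73) = 1.
(-210/73) = 1, so 73 splits.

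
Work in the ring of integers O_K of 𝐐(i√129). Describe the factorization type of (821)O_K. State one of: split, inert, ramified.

d = -129 ≡ 3 (mod 4), so O_K = ℤ[√-129] and disc(K) = 4d = -516.
Since gcd(821, -516) = 1 the prime 821 does not ramify.
Compute (-129/821) via Euler: 692^((821-1)/2) mod 821 = 820, so (-129/821) = -1.
Legendre symbol -1 ⇒ 821 is inert.

remains prime (inert)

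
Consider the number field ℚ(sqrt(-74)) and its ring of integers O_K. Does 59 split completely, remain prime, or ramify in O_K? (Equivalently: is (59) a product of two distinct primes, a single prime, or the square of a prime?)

remains prime (inert)

-74 mod 4 = 2, hence disc K = 4·(-74) = -296 and O_K = ℤ[√-74].
Since gcd(59, -296) = 1 the prime 59 does not ramify.
Euler's criterion: (-74)^29 mod 59 = 58. Thus (-74|59) = -1.
d is a non-residue mod p, hence 59 remains inert in O_K.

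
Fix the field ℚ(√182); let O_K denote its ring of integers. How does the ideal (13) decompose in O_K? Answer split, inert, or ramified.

d = 182 ≡ 2 (mod 4), so O_K = ℤ[√182] and disc(K) = 4d = 728.
13 divides disc(K) = 728, so 13 ramifies.

ramifies in O_K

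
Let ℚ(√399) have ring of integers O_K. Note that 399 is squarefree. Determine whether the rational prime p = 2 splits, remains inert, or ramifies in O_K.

d = 399 ≡ 3 (mod 4), so O_K = ℤ[√399] and disc(K) = 4d = 1596.
disc(K) = 1596 = 2·798, so p = 2 is ramified.

p ramifies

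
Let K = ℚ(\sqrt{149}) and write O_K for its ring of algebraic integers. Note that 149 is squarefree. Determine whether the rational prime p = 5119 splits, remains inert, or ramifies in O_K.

splits completely

d = 149 ≡ 1 (mod 4), so O_K = ℤ[(1+√149)/2] and disc(K) = d = 149.
5119 ∤ 149, so 5119 is unramified.
Compute (149/5119) via Euler: 149^((5119-1)/2) mod 5119 = 1, so (149/5119) = 1.
(149/5119) = 1, so 5119 splits.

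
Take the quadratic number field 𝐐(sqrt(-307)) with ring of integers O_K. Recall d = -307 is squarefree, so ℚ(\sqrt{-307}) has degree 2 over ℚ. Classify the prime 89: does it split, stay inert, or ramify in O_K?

89 splits in O_K

Since -307 ≡ 1 mod 4, the ring of integers is ℤ[(1+√-307)/2] with discriminant -307.
Since gcd(89, -307) = 1 the prime 89 does not ramify.
(-307/89) = 49^44 mod 89 = 1, giving Legendre symbol 1.
d is a quadratic residue mod p, hence 89 splits in O_K.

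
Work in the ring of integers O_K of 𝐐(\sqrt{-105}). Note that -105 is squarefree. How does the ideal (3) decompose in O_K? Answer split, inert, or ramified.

d = -105 ≡ 3 (mod 4), so O_K = ℤ[√-105] and disc(K) = 4d = -420.
3 divides disc(K) = -420, so 3 ramifies.

ramifies in O_K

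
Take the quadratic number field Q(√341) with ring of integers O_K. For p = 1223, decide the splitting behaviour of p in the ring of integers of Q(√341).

Since 341 ≡ 1 mod 4, the ring of integers is ℤ[(1+√341)/2] with discriminant 341.
Since gcd(1223, 341) = 1 the prime 1223 does not ramify.
Euler's criterion: 341^611 mod 1223 = 1222. Thus (341|1223) = -1.
Legendre symbol -1 ⇒ 1223 is inert.

remains prime (inert)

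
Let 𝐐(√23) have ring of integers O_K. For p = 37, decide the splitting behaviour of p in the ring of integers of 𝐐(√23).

remains prime (inert)

d = 23 ≡ 3 (mod 4), so O_K = ℤ[√23] and disc(K) = 4d = 92.
disc(K) = 92 is not divisible by 37; 37 is unramified.
(23/37) = 23^18 mod 37 = 36, giving Legendre symbol -1.
(23/37) = -1, so 37 is inert.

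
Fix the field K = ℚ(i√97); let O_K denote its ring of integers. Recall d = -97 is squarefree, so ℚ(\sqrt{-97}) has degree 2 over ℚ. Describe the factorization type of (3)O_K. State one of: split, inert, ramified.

d = -97 ≡ 3 (mod 4), so O_K = ℤ[√-97] and disc(K) = 4d = -388.
disc(K) = -388 is not divisible by 3; 3 is unramified.
Euler's criterion: (-97)^1 mod 3 = 2. Thus (-97|3) = -1.
d is a non-residue mod p, hence 3 remains inert in O_K.

p is inert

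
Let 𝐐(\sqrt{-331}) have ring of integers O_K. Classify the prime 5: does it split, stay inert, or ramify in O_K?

p splits

d = -331 ≡ 1 (mod 4), so O_K = ℤ[(1+√-331)/2] and disc(K) = d = -331.
Since gcd(5, -331) = 1 the prime 5 does not ramify.
Compute (-331/5) via Euler: 4^((5-1)/2) mod 5 = 1, so (-331/5) = 1.
(-331/5) = 1, so 5 splits.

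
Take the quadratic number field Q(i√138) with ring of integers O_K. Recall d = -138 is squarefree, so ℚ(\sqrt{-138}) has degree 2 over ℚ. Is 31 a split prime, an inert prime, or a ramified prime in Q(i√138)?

inert

-138 mod 4 = 2, hence disc K = 4·(-138) = -552 and O_K = ℤ[√-138].
Since gcd(31, -552) = 1 the prime 31 does not ramify.
Compute (-138/31) via Euler: 17^((31-1)/2) mod 31 = 30, so (-138/31) = -1.
d is a non-residue mod p, hence 31 remains inert in O_K.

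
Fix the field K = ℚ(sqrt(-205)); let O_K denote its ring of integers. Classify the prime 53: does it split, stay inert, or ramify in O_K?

-205 mod 4 = 3, hence disc K = 4·(-205) = -820 and O_K = ℤ[√-205].
Since gcd(53, -820) = 1 the prime 53 does not ramify.
Euler's criterion: (-205)^26 mod 53 = 1. Thus (-205|53) = 1.
Legendre symbol 1 ⇒ 53 is split.

split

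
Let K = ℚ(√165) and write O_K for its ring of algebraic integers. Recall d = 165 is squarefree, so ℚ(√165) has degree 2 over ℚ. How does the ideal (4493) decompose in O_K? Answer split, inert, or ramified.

Since 165 ≡ 1 mod 4, the ring of integers is ℤ[(1+√165)/2] with discriminant 165.
4493 ∤ 165, so 4493 is unramified.
(165/4493) = 165^2246 mod 4493 = 1, giving Legendre symbol 1.
(165/4493) = 1, so 4493 splits.

split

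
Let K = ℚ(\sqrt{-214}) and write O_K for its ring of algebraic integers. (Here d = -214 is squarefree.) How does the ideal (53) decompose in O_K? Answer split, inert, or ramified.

Since -214 ≢ 1 mod 4, the ring of integers is ℤ[√-214] with discriminant 4·(-214) = -856.
Since gcd(53, -856) = 1 the prime 53 does not ramify.
Euler's criterion: (-214)^26 mod 53 = 52. Thus (-214|53) = -1.
d is a non-residue mod p, hence 53 remains inert in O_K.

p is inert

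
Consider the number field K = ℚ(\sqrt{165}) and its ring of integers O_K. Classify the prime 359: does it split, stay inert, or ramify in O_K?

d = 165 ≡ 1 (mod 4), so O_K = ℤ[(1+√165)/2] and disc(K) = d = 165.
disc(K) = 165 is not divisible by 359; 359 is unramified.
(165/359) = 165^179 mod 359 = 1, giving Legendre symbol 1.
Legendre symbol 1 ⇒ 359 is split.

p splits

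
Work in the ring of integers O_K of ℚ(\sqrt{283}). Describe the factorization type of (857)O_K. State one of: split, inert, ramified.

Since 283 ≢ 1 mod 4, the ring of integers is ℤ[√283] with discriminant 4·283 = 1132.
disc(K) = 1132 is not divisible by 857; 857 is unramified.
Euler's criterion: 283^428 mod 857 = 856. Thus (283|857) = -1.
Legendre symbol -1 ⇒ 857 is inert.

p is inert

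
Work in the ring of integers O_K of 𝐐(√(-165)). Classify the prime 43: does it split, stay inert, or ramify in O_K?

p is inert

-165 mod 4 = 3, hence disc K = 4·(-165) = -660 and O_K = ℤ[√-165].
Since gcd(43, -660) = 1 the prime 43 does not ramify.
Legendre symbol by Euler's criterion: (-165/43) ≡ (-165)^21 ≡ 42 (mod 43), i.e. (-165/43) = -1.
d is a non-residue mod p, hence 43 remains inert in O_K.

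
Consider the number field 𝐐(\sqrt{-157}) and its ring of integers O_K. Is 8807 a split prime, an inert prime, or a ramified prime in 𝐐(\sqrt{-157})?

p splits

Since -157 ≢ 1 mod 4, the ring of integers is ℤ[√-157] with discriminant 4·(-157) = -628.
disc(K) = -628 is not divisible by 8807; 8807 is unramified.
Euler's criterion: (-157)^4403 mod 8807 = 1. Thus (-157|8807) = 1.
(-157/8807) = 1, so 8807 splits.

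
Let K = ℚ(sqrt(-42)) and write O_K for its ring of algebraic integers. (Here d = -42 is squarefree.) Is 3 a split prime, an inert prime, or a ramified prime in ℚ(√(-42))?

-42 mod 4 = 2, hence disc K = 4·(-42) = -168 and O_K = ℤ[√-42].
3 divides disc(K) = -168, so 3 ramifies.

p ramifies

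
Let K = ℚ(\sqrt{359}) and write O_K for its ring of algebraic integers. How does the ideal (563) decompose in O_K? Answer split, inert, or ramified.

359 mod 4 = 3, hence disc K = 4·359 = 1436 and O_K = ℤ[√359].
disc(K) = 1436 is not divisible by 563; 563 is unramified.
Euler's criterion: 359^281 mod 563 = 562. Thus (359|563) = -1.
Legendre symbol -1 ⇒ 563 is inert.

p is inert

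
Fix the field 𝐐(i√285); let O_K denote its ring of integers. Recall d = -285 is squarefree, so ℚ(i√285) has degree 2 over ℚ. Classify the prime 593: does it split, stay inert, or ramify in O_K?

splits completely

-285 mod 4 = 3, hence disc K = 4·(-285) = -1140 and O_K = ℤ[√-285].
disc(K) = -1140 is not divisible by 593; 593 is unramified.
Compute (-285/593) via Euler: 308^((593-1)/2) mod 593 = 1, so (-285/593) = 1.
d is a quadratic residue mod p, hence 593 splits in O_K.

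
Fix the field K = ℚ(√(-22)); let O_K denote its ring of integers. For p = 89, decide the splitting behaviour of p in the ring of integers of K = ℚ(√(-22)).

-22 mod 4 = 2, hence disc K = 4·(-22) = -88 and O_K = ℤ[√-22].
89 ∤ -88, so 89 is unramified.
Legendre symbol by Euler's criterion: (-22/89) ≡ (-22)^44 ≡ 1 (mod 89), i.e. (-22/89) = 1.
(-22/89) = 1, so 89 splits.

splits completely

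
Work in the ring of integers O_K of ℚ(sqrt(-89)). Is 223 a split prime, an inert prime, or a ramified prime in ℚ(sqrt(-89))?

inert

Since -89 ≢ 1 mod 4, the ring of integers is ℤ[√-89] with discriminant 4·(-89) = -356.
223 ∤ -356, so 223 is unramified.
Euler's criterion: (-89)^111 mod 223 = 222. Thus (-89|223) = -1.
d is a non-residue mod p, hence 223 remains inert in O_K.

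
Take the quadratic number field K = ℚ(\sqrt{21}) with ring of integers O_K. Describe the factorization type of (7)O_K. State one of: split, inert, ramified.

Since 21 ≡ 1 mod 4, the ring of integers is ℤ[(1+√21)/2] with discriminant 21.
disc(K) = 21 = 7·3, so p = 7 is ramified.

ramified — (7) = 𝔭²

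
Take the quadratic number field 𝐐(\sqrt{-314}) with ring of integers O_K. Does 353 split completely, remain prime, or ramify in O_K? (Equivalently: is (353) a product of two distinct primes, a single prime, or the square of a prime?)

split

Since -314 ≢ 1 mod 4, the ring of integers is ℤ[√-314] with discriminant 4·(-314) = -1256.
disc(K) = -1256 is not divisible by 353; 353 is unramified.
Euler's criterion: (-314)^176 mod 353 = 1. Thus (-314|353) = 1.
Legendre symbol 1 ⇒ 353 is split.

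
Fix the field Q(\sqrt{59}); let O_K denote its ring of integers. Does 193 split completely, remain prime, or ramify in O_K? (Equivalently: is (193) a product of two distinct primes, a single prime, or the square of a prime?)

Since 59 ≢ 1 mod 4, the ring of integers is ℤ[√59] with discriminant 4·59 = 236.
193 ∤ 236, so 193 is unramified.
Legendre symbol by Euler's criterion: (59/193) ≡ 59^96 ≡ 1 (mod 193), i.e. (59/193) = 1.
(59/193) = 1, so 193 splits.

split — (193) = 𝔭₁𝔭₂ with 𝔭₁ ≠ 𝔭₂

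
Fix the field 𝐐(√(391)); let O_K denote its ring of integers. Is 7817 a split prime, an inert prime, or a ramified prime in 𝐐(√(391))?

d = 391 ≡ 3 (mod 4), so O_K = ℤ[√391] and disc(K) = 4d = 1564.
7817 ∤ 1564, so 7817 is unramified.
(391/7817) = 391^3908 mod 7817 = 1, giving Legendre symbol 1.
(391/7817) = 1, so 7817 splits.

p splits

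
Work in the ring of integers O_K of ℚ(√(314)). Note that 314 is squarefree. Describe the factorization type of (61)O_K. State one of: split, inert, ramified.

split

314 mod 4 = 2, hence disc K = 4·314 = 1256 and O_K = ℤ[√314].
61 ∤ 1256, so 61 is unramified.
Legendre symbol by Euler's criterion: (314/61) ≡ 314^30 ≡ 1 (mod 61), i.e. (314/61) = 1.
Legendre symbol 1 ⇒ 61 is split.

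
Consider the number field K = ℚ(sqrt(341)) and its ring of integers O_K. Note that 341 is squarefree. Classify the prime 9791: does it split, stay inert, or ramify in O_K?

d = 341 ≡ 1 (mod 4), so O_K = ℤ[(1+√341)/2] and disc(K) = d = 341.
disc(K) = 341 is not divisible by 9791; 9791 is unramified.
Euler's criterion: 341^4895 mod 9791 = 9790. Thus (341|9791) = -1.
d is a non-residue mod p, hence 9791 remains inert in O_K.

p is inert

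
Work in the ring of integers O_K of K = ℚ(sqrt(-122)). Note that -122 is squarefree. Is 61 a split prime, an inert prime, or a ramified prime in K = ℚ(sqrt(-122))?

61 is ramified

Since -122 ≢ 1 mod 4, the ring of integers is ℤ[√-122] with discriminant 4·(-122) = -488.
disc(K) = -488 = 61·(-8), so p = 61 is ramified.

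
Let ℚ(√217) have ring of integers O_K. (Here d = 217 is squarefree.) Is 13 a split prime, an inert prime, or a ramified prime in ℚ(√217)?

d = 217 ≡ 1 (mod 4), so O_K = ℤ[(1+√217)/2] and disc(K) = d = 217.
disc(K) = 217 is not divisible by 13; 13 is unramified.
(217/13) = 9^6 mod 13 = 1, giving Legendre symbol 1.
d is a quadratic residue mod p, hence 13 splits in O_K.

split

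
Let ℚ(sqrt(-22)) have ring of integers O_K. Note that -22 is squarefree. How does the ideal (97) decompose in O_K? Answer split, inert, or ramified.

Since -22 ≢ 1 mod 4, the ring of integers is ℤ[√-22] with discriminant 4·(-22) = -88.
97 ∤ -88, so 97 is unramified.
Legendre symbol by Euler's criterion: (-22/97) ≡ (-22)^48 ≡ 1 (mod 97), i.e. (-22/97) = 1.
Legendre symbol 1 ⇒ 97 is split.

p splits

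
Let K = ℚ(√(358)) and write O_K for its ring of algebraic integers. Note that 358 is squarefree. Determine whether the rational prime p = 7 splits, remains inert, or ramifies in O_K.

358 mod 4 = 2, hence disc K = 4·358 = 1432 and O_K = ℤ[√358].
Since gcd(7, 1432) = 1 the prime 7 does not ramify.
(358/7) = 1^3 mod 7 = 1, giving Legendre symbol 1.
d is a quadratic residue mod p, hence 7 splits in O_K.

split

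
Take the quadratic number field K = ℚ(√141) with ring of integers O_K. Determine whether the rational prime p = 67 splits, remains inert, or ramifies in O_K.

d = 141 ≡ 1 (mod 4), so O_K = ℤ[(1+√141)/2] and disc(K) = d = 141.
Since gcd(67, 141) = 1 the prime 67 does not ramify.
Euler's criterion: 141^33 mod 67 = 66. Thus (141|67) = -1.
Legendre symbol -1 ⇒ 67 is inert.

inert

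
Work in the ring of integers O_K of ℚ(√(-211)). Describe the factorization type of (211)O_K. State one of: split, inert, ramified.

-211 mod 4 = 1, hence disc K = -211 and O_K = ℤ[(1+√-211)/2].
211 divides disc(K) = -211, so 211 ramifies.

ramified — (211) = 𝔭²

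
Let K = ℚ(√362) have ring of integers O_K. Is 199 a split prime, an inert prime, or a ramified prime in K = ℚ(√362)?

362 mod 4 = 2, hence disc K = 4·362 = 1448 and O_K = ℤ[√362].
disc(K) = 1448 is not divisible by 199; 199 is unramified.
Euler's criterion: 362^99 mod 199 = 198. Thus (362|199) = -1.
d is a non-residue mod p, hence 199 remains inert in O_K.

remains prime (inert)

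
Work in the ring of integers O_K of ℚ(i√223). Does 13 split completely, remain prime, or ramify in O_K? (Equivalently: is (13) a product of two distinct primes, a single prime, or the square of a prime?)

p is inert

Since -223 ≡ 1 mod 4, the ring of integers is ℤ[(1+√-223)/2] with discriminant -223.
13 ∤ -223, so 13 is unramified.
Legendre symbol by Euler's criterion: (-223/13) ≡ (-223)^6 ≡ 12 (mod 13), i.e. (-223/13) = -1.
(-223/13) = -1, so 13 is inert.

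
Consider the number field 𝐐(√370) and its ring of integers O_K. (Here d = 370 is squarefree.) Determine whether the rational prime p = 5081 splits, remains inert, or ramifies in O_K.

splits completely

d = 370 ≡ 2 (mod 4), so O_K = ℤ[√370] and disc(K) = 4d = 1480.
Since gcd(5081, 1480) = 1 the prime 5081 does not ramify.
Euler's criterion: 370^2540 mod 5081 = 1. Thus (370|5081) = 1.
d is a quadratic residue mod p, hence 5081 splits in O_K.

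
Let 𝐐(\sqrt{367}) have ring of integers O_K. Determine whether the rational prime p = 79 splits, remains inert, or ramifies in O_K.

367 mod 4 = 3, hence disc K = 4·367 = 1468 and O_K = ℤ[√367].
Since gcd(79, 1468) = 1 the prime 79 does not ramify.
Legendre symbol by Euler's criterion: (367/79) ≡ 367^39 ≡ 1 (mod 79), i.e. (367/79) = 1.
(367/79) = 1, so 79 splits.

p splits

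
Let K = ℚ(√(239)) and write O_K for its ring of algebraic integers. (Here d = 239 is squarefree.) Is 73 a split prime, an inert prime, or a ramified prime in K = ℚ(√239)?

p is inert

d = 239 ≡ 3 (mod 4), so O_K = ℤ[√239] and disc(K) = 4d = 956.
73 ∤ 956, so 73 is unramified.
Euler's criterion: 239^36 mod 73 = 72. Thus (239|73) = -1.
(239/73) = -1, so 73 is inert.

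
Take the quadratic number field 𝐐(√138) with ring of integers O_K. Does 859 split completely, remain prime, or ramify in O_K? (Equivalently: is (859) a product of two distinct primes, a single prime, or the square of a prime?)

Since 138 ≢ 1 mod 4, the ring of integers is ℤ[√138] with discriminant 4·138 = 552.
859 ∤ 552, so 859 is unramified.
Euler's criterion: 138^429 mod 859 = 858. Thus (138|859) = -1.
(138/859) = -1, so 859 is inert.

859 remains inert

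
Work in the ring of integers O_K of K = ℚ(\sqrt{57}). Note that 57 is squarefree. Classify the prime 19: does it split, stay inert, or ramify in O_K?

Since 57 ≡ 1 mod 4, the ring of integers is ℤ[(1+√57)/2] with discriminant 57.
19 divides disc(K) = 57, so 19 ramifies.

ramifies in O_K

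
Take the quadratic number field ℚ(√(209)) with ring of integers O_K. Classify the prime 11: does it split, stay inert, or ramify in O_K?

209 mod 4 = 1, hence disc K = 209 and O_K = ℤ[(1+√209)/2].
Ramification test: 11 | 209. The prime 11 ramifies in K.

ramified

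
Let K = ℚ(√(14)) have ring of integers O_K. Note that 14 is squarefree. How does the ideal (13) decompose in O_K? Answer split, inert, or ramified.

Since 14 ≢ 1 mod 4, the ring of integers is ℤ[√14] with discriminant 4·14 = 56.
13 ∤ 56, so 13 is unramified.
Legendre symbol by Euler's criterion: (14/13) ≡ 14^6 ≡ 1 (mod 13), i.e. (14/13) = 1.
Legendre symbol 1 ⇒ 13 is split.

13 splits in O_K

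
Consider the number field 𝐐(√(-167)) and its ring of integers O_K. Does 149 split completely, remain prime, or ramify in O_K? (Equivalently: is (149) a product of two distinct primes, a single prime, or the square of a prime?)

inert

Since -167 ≡ 1 mod 4, the ring of integers is ℤ[(1+√-167)/2] with discriminant -167.
149 ∤ -167, so 149 is unramified.
Euler's criterion: (-167)^74 mod 149 = 148. Thus (-167|149) = -1.
Legendre symbol -1 ⇒ 149 is inert.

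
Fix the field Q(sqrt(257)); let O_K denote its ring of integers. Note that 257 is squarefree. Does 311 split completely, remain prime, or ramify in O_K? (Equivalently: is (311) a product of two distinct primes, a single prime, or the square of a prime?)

d = 257 ≡ 1 (mod 4), so O_K = ℤ[(1+√257)/2] and disc(K) = d = 257.
311 ∤ 257, so 311 is unramified.
Compute (257/311) via Euler: 257^((311-1)/2) mod 311 = 310, so (257/311) = -1.
Legendre symbol -1 ⇒ 311 is inert.

p is inert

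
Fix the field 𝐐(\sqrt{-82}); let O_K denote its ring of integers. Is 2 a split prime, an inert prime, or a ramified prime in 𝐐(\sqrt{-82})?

2 is ramified

Since -82 ≢ 1 mod 4, the ring of integers is ℤ[√-82] with discriminant 4·(-82) = -328.
disc(K) = -328 = 2·(-164), so p = 2 is ramified.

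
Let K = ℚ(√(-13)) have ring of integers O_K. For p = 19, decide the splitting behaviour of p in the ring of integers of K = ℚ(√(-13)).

splits completely

Since -13 ≢ 1 mod 4, the ring of integers is ℤ[√-13] with discriminant 4·(-13) = -52.
19 ∤ -52, so 19 is unramified.
Compute (-13/19) via Euler: 6^((19-1)/2) mod 19 = 1, so (-13/19) = 1.
d is a quadratic residue mod p, hence 19 splits in O_K.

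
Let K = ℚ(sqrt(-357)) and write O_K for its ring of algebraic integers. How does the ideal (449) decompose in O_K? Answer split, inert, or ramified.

-357 mod 4 = 3, hence disc K = 4·(-357) = -1428 and O_K = ℤ[√-357].
Since gcd(449, -1428) = 1 the prime 449 does not ramify.
(-357/449) = 92^224 mod 449 = 1, giving Legendre symbol 1.
d is a quadratic residue mod p, hence 449 splits in O_K.

449 splits in O_K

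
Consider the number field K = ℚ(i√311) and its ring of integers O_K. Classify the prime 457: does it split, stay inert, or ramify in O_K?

split

d = -311 ≡ 1 (mod 4), so O_K = ℤ[(1+√-311)/2] and disc(K) = d = -311.
disc(K) = -311 is not divisible by 457; 457 is unramified.
(-311/457) = 146^228 mod 457 = 1, giving Legendre symbol 1.
(-311/457) = 1, so 457 splits.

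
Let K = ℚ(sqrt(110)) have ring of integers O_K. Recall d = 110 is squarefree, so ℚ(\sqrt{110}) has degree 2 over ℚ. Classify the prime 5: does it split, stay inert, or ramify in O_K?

ramifies in O_K

Since 110 ≢ 1 mod 4, the ring of integers is ℤ[√110] with discriminant 4·110 = 440.
Ramification test: 5 | 440. The prime 5 ramifies in K.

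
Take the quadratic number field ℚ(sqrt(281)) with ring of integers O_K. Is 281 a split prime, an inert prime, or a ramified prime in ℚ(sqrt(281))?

Since 281 ≡ 1 mod 4, the ring of integers is ℤ[(1+√281)/2] with discriminant 281.
Ramification test: 281 | 281. The prime 281 ramifies in K.

p ramifies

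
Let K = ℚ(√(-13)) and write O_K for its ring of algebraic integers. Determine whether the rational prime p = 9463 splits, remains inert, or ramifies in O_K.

Since -13 ≢ 1 mod 4, the ring of integers is ℤ[√-13] with discriminant 4·(-13) = -52.
Since gcd(9463, -52) = 1 the prime 9463 does not ramify.
Compute (-13/9463) via Euler: 9450^((9463-1)/2) mod 9463 = 9462, so (-13/9463) = -1.
Legendre symbol -1 ⇒ 9463 is inert.

9463 remains inert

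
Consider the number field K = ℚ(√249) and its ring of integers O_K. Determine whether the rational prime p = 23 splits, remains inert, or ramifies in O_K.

inert — (23) stays prime in O_K

Since 249 ≡ 1 mod 4, the ring of integers is ℤ[(1+√249)/2] with discriminant 249.
disc(K) = 249 is not divisible by 23; 23 is unramified.
Legendre symbol by Euler's criterion: (249/23) ≡ 249^11 ≡ 22 (mod 23), i.e. (249/23) = -1.
d is a non-residue mod p, hence 23 remains inert in O_K.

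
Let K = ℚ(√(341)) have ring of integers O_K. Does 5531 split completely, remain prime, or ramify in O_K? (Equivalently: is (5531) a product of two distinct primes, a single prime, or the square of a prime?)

remains prime (inert)

d = 341 ≡ 1 (mod 4), so O_K = ℤ[(1+√341)/2] and disc(K) = d = 341.
disc(K) = 341 is not divisible by 5531; 5531 is unramified.
Legendre symbol by Euler's criterion: (341/5531) ≡ 341^2765 ≡ 5530 (mod 5531), i.e. (341/5531) = -1.
(341/5531) = -1, so 5531 is inert.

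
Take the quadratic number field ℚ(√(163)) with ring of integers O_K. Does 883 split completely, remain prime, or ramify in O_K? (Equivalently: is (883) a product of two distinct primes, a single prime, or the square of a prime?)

d = 163 ≡ 3 (mod 4), so O_K = ℤ[√163] and disc(K) = 4d = 652.
Since gcd(883, 652) = 1 the prime 883 does not ramify.
(163/883) = 163^441 mod 883 = 1, giving Legendre symbol 1.
d is a quadratic residue mod p, hence 883 splits in O_K.

883 splits in O_K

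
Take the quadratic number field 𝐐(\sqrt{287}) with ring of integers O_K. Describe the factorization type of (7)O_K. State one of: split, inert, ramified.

d = 287 ≡ 3 (mod 4), so O_K = ℤ[√287] and disc(K) = 4d = 1148.
Ramification test: 7 | 1148. The prime 7 ramifies in K.

ramifies in O_K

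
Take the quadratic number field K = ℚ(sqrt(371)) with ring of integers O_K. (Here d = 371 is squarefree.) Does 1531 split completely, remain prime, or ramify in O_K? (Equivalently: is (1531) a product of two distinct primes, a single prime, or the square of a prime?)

Since 371 ≢ 1 mod 4, the ring of integers is ℤ[√371] with discriminant 4·371 = 1484.
disc(K) = 1484 is not divisible by 1531; 1531 is unramified.
(371/1531) = 371^765 mod 1531 = 1, giving Legendre symbol 1.
d is a quadratic residue mod p, hence 1531 splits in O_K.

splits completely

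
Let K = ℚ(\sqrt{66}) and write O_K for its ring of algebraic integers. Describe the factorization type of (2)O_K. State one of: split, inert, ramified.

ramified — (2) = 𝔭²

66 mod 4 = 2, hence disc K = 4·66 = 264 and O_K = ℤ[√66].
Ramification test: 2 | 264. The prime 2 ramifies in K.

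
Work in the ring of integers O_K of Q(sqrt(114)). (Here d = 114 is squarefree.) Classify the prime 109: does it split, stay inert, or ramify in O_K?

114 mod 4 = 2, hence disc K = 4·114 = 456 and O_K = ℤ[√114].
disc(K) = 456 is not divisible by 109; 109 is unramified.
(114/109) = 5^54 mod 109 = 1, giving Legendre symbol 1.
Legendre symbol 1 ⇒ 109 is split.

109 splits in O_K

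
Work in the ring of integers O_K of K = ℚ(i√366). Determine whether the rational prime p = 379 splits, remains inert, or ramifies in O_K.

p is inert

d = -366 ≡ 2 (mod 4), so O_K = ℤ[√-366] and disc(K) = 4d = -1464.
disc(K) = -1464 is not divisible by 379; 379 is unramified.
Compute (-366/379) via Euler: 13^((379-1)/2) mod 379 = 378, so (-366/379) = -1.
Legendre symbol -1 ⇒ 379 is inert.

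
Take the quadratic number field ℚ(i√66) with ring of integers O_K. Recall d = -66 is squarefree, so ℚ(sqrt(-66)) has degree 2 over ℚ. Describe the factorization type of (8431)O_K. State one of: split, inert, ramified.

d = -66 ≡ 2 (mod 4), so O_K = ℤ[√-66] and disc(K) = 4d = -264.
disc(K) = -264 is not divisible by 8431; 8431 is unramified.
Euler's criterion: (-66)^4215 mod 8431 = 8430. Thus (-66|8431) = -1.
d is a non-residue mod p, hence 8431 remains inert in O_K.

remains prime (inert)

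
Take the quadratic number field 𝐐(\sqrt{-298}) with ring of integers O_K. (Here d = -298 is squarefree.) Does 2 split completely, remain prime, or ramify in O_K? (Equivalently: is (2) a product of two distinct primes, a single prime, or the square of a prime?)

p ramifies

d = -298 ≡ 2 (mod 4), so O_K = ℤ[√-298] and disc(K) = 4d = -1192.
2 divides disc(K) = -1192, so 2 ramifies.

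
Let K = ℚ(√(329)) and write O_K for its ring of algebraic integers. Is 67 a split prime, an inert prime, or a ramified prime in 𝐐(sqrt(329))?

remains prime (inert)

d = 329 ≡ 1 (mod 4), so O_K = ℤ[(1+√329)/2] and disc(K) = d = 329.
67 ∤ 329, so 67 is unramified.
(329/67) = 61^33 mod 67 = 66, giving Legendre symbol -1.
(329/67) = -1, so 67 is inert.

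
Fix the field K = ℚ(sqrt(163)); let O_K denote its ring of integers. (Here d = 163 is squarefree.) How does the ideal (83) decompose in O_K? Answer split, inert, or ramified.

remains prime (inert)

d = 163 ≡ 3 (mod 4), so O_K = ℤ[√163] and disc(K) = 4d = 652.
Since gcd(83, 652) = 1 the prime 83 does not ramify.
(163/83) = 80^41 mod 83 = 82, giving Legendre symbol -1.
(163/83) = -1, so 83 is inert.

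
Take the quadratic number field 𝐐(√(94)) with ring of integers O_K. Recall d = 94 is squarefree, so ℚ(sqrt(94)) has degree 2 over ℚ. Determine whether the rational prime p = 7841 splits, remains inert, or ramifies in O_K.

Since 94 ≢ 1 mod 4, the ring of integers is ℤ[√94] with discriminant 4·94 = 376.
7841 ∤ 376, so 7841 is unramified.
Legendre symbol by Euler's criterion: (94/7841) ≡ 94^3920 ≡ 7840 (mod 7841), i.e. (94/7841) = -1.
d is a non-residue mod p, hence 7841 remains inert in O_K.

7841 remains inert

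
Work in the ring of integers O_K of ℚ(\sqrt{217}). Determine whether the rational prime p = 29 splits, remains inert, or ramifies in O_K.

29 remains inert

217 mod 4 = 1, hence disc K = 217 and O_K = ℤ[(1+√217)/2].
29 ∤ 217, so 29 is unramified.
Compute (217/29) via Euler: 14^((29-1)/2) mod 29 = 28, so (217/29) = -1.
(217/29) = -1, so 29 is inert.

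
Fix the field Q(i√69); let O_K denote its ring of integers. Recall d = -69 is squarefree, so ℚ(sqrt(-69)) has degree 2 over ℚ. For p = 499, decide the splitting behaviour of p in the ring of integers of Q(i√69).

inert — (499) stays prime in O_K

d = -69 ≡ 3 (mod 4), so O_K = ℤ[√-69] and disc(K) = 4d = -276.
499 ∤ -276, so 499 is unramified.
(-69/499) = 430^249 mod 499 = 498, giving Legendre symbol -1.
(-69/499) = -1, so 499 is inert.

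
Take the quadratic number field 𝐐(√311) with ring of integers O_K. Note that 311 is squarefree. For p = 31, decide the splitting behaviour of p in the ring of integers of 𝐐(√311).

d = 311 ≡ 3 (mod 4), so O_K = ℤ[√311] and disc(K) = 4d = 1244.
Since gcd(31, 1244) = 1 the prime 31 does not ramify.
Legendre symbol by Euler's criterion: (311/31) ≡ 311^15 ≡ 1 (mod 31), i.e. (311/31) = 1.
(311/31) = 1, so 31 splits.

split — (31) = 𝔭₁𝔭₂ with 𝔭₁ ≠ 𝔭₂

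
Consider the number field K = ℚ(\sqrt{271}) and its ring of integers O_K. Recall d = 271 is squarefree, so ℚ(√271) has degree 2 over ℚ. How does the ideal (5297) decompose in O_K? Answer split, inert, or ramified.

d = 271 ≡ 3 (mod 4), so O_K = ℤ[√271] and disc(K) = 4d = 1084.
disc(K) = 1084 is not divisible by 5297; 5297 is unramified.
Euler's criterion: 271^2648 mod 5297 = 1. Thus (271|5297) = 1.
d is a quadratic residue mod p, hence 5297 splits in O_K.

p splits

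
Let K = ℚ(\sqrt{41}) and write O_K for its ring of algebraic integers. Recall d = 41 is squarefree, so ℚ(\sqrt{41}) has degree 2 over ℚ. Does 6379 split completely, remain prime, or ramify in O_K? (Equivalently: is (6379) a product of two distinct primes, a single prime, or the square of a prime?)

Since 41 ≡ 1 mod 4, the ring of integers is ℤ[(1+√41)/2] with discriminant 41.
6379 ∤ 41, so 6379 is unramified.
Legendre symbol by Euler's criterion: (41/6379) ≡ 41^3189 ≡ 6378 (mod 6379), i.e. (41/6379) = -1.
(41/6379) = -1, so 6379 is inert.

p is inert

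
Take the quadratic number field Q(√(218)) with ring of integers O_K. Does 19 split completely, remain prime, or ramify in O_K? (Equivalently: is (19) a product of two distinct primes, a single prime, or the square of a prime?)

Since 218 ≢ 1 mod 4, the ring of integers is ℤ[√218] with discriminant 4·218 = 872.
disc(K) = 872 is not divisible by 19; 19 is unramified.
(218/19) = 9^9 mod 19 = 1, giving Legendre symbol 1.
d is a quadratic residue mod p, hence 19 splits in O_K.

split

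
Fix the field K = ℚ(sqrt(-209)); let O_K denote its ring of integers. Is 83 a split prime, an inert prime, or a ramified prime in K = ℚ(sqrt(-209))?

split — (83) = 𝔭₁𝔭₂ with 𝔭₁ ≠ 𝔭₂

Since -209 ≢ 1 mod 4, the ring of integers is ℤ[√-209] with discriminant 4·(-209) = -836.
disc(K) = -836 is not divisible by 83; 83 is unramified.
Compute (-209/83) via Euler: 40^((83-1)/2) mod 83 = 1, so (-209/83) = 1.
d is a quadratic residue mod p, hence 83 splits in O_K.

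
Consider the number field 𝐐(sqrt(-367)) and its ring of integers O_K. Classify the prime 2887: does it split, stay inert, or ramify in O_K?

inert — (2887) stays prime in O_K

d = -367 ≡ 1 (mod 4), so O_K = ℤ[(1+√-367)/2] and disc(K) = d = -367.
disc(K) = -367 is not divisible by 2887; 2887 is unramified.
Legendre symbol by Euler's criterion: (-367/2887) ≡ (-367)^1443 ≡ 2886 (mod 2887), i.e. (-367/2887) = -1.
(-367/2887) = -1, so 2887 is inert.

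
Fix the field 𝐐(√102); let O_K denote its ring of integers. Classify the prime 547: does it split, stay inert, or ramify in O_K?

inert

Since 102 ≢ 1 mod 4, the ring of integers is ℤ[√102] with discriminant 4·102 = 408.
547 ∤ 408, so 547 is unramified.
Euler's criterion: 102^273 mod 547 = 546. Thus (102|547) = -1.
Legendre symbol -1 ⇒ 547 is inert.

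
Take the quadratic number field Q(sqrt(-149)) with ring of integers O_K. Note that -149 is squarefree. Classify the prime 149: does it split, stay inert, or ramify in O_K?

Since -149 ≢ 1 mod 4, the ring of integers is ℤ[√-149] with discriminant 4·(-149) = -596.
disc(K) = -596 = 149·(-4), so p = 149 is ramified.

p ramifies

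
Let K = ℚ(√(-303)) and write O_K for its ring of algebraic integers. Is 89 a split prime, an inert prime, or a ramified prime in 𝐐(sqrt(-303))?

-303 mod 4 = 1, hence disc K = -303 and O_K = ℤ[(1+√-303)/2].
disc(K) = -303 is not divisible by 89; 89 is unramified.
Legendre symbol by Euler's criterion: (-303/89) ≡ (-303)^44 ≡ 1 (mod 89), i.e. (-303/89) = 1.
(-303/89) = 1, so 89 splits.

split — (89) = 𝔭₁𝔭₂ with 𝔭₁ ≠ 𝔭₂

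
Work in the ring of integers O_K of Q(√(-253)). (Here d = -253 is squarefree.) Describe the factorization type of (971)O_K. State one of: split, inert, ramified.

-253 mod 4 = 3, hence disc K = 4·(-253) = -1012 and O_K = ℤ[√-253].
disc(K) = -1012 is not divisible by 971; 971 is unramified.
Legendre symbol by Euler's criterion: (-253/971) ≡ (-253)^485 ≡ 1 (mod 971), i.e. (-253/971) = 1.
Legendre symbol 1 ⇒ 971 is split.

split — (971) = 𝔭₁𝔭₂ with 𝔭₁ ≠ 𝔭₂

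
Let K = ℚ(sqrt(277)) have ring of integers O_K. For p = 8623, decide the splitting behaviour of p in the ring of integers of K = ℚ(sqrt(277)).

Since 277 ≡ 1 mod 4, the ring of integers is ℤ[(1+√277)/2] with discriminant 277.
8623 ∤ 277, so 8623 is unramified.
Legendre symbol by Euler's criterion: (277/8623) ≡ 277^4311 ≡ 1 (mod 8623), i.e. (277/8623) = 1.
d is a quadratic residue mod p, hence 8623 splits in O_K.

split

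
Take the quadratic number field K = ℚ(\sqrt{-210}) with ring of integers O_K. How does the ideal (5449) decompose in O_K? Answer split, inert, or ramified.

remains prime (inert)

d = -210 ≡ 2 (mod 4), so O_K = ℤ[√-210] and disc(K) = 4d = -840.
disc(K) = -840 is not divisible by 5449; 5449 is unramified.
Legendre symbol by Euler's criterion: (-210/5449) ≡ (-210)^2724 ≡ 5448 (mod 5449), i.e. (-210/5449) = -1.
d is a non-residue mod p, hence 5449 remains inert in O_K.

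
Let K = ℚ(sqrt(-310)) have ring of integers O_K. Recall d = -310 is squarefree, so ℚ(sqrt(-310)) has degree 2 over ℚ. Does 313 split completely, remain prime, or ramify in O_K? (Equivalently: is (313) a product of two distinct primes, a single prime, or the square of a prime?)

Since -310 ≢ 1 mod 4, the ring of integers is ℤ[√-310] with discriminant 4·(-310) = -1240.
disc(K) = -1240 is not divisible by 313; 313 is unramified.
(-310/313) = 3^156 mod 313 = 1, giving Legendre symbol 1.
(-310/313) = 1, so 313 splits.

split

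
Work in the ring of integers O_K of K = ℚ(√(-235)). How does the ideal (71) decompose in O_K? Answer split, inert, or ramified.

split

-235 mod 4 = 1, hence disc K = -235 and O_K = ℤ[(1+√-235)/2].
71 ∤ -235, so 71 is unramified.
Euler's criterion: (-235)^35 mod 71 = 1. Thus (-235|71) = 1.
Legendre symbol 1 ⇒ 71 is split.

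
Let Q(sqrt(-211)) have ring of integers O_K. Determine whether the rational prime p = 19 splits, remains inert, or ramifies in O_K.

splits completely

-211 mod 4 = 1, hence disc K = -211 and O_K = ℤ[(1+√-211)/2].
Since gcd(19, -211) = 1 the prime 19 does not ramify.
Legendre symbol by Euler's criterion: (-211/19) ≡ (-211)^9 ≡ 1 (mod 19), i.e. (-211/19) = 1.
(-211/19) = 1, so 19 splits.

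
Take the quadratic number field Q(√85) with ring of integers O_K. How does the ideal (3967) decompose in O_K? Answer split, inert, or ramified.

Since 85 ≡ 1 mod 4, the ring of integers is ℤ[(1+√85)/2] with discriminant 85.
Since gcd(3967, 85) = 1 the prime 3967 does not ramify.
Compute (85/3967) via Euler: 85^((3967-1)/2) mod 3967 = 1, so (85/3967) = 1.
d is a quadratic residue mod p, hence 3967 splits in O_K.

split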